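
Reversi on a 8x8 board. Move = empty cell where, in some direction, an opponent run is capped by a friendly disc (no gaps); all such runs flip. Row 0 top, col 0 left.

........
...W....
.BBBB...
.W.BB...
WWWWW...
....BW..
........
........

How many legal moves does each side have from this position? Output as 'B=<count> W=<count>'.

Answer: B=9 W=8

Derivation:
-- B to move --
(0,2): flips 1 -> legal
(0,3): flips 1 -> legal
(0,4): flips 1 -> legal
(1,2): no bracket -> illegal
(1,4): no bracket -> illegal
(2,0): no bracket -> illegal
(3,0): no bracket -> illegal
(3,2): flips 1 -> legal
(3,5): no bracket -> illegal
(4,5): no bracket -> illegal
(4,6): no bracket -> illegal
(5,0): no bracket -> illegal
(5,1): flips 3 -> legal
(5,2): flips 1 -> legal
(5,3): flips 1 -> legal
(5,6): flips 1 -> legal
(6,4): no bracket -> illegal
(6,5): no bracket -> illegal
(6,6): flips 2 -> legal
B mobility = 9
-- W to move --
(1,0): no bracket -> illegal
(1,1): flips 3 -> legal
(1,2): no bracket -> illegal
(1,4): flips 2 -> legal
(1,5): flips 2 -> legal
(2,0): no bracket -> illegal
(2,5): flips 1 -> legal
(3,0): no bracket -> illegal
(3,2): no bracket -> illegal
(3,5): flips 1 -> legal
(4,5): no bracket -> illegal
(5,3): flips 1 -> legal
(6,3): no bracket -> illegal
(6,4): flips 1 -> legal
(6,5): flips 1 -> legal
W mobility = 8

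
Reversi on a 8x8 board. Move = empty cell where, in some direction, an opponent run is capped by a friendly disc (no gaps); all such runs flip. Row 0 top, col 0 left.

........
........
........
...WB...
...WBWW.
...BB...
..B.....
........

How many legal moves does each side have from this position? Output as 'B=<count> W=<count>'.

Answer: B=8 W=6

Derivation:
-- B to move --
(2,2): flips 1 -> legal
(2,3): flips 2 -> legal
(2,4): no bracket -> illegal
(3,2): flips 2 -> legal
(3,5): no bracket -> illegal
(3,6): flips 1 -> legal
(3,7): no bracket -> illegal
(4,2): flips 1 -> legal
(4,7): flips 2 -> legal
(5,2): flips 1 -> legal
(5,5): no bracket -> illegal
(5,6): flips 1 -> legal
(5,7): no bracket -> illegal
B mobility = 8
-- W to move --
(2,3): flips 1 -> legal
(2,4): no bracket -> illegal
(2,5): flips 1 -> legal
(3,5): flips 1 -> legal
(4,2): no bracket -> illegal
(5,1): no bracket -> illegal
(5,2): no bracket -> illegal
(5,5): flips 1 -> legal
(6,1): no bracket -> illegal
(6,3): flips 2 -> legal
(6,4): no bracket -> illegal
(6,5): flips 1 -> legal
(7,1): no bracket -> illegal
(7,2): no bracket -> illegal
(7,3): no bracket -> illegal
W mobility = 6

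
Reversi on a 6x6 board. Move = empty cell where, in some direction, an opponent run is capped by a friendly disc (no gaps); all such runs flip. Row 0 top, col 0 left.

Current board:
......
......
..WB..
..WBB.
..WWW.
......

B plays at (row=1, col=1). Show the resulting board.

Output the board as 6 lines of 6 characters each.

Place B at (1,1); scan 8 dirs for brackets.
Dir NW: first cell '.' (not opp) -> no flip
Dir N: first cell '.' (not opp) -> no flip
Dir NE: first cell '.' (not opp) -> no flip
Dir W: first cell '.' (not opp) -> no flip
Dir E: first cell '.' (not opp) -> no flip
Dir SW: first cell '.' (not opp) -> no flip
Dir S: first cell '.' (not opp) -> no flip
Dir SE: opp run (2,2) capped by B -> flip
All flips: (2,2)

Answer: ......
.B....
..BB..
..WBB.
..WWW.
......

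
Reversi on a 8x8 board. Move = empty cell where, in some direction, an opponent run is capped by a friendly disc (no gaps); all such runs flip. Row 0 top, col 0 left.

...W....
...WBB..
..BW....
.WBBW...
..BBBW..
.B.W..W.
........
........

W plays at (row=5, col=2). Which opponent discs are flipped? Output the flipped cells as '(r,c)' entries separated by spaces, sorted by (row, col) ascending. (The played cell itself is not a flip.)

Answer: (4,3)

Derivation:
Dir NW: first cell '.' (not opp) -> no flip
Dir N: opp run (4,2) (3,2) (2,2), next='.' -> no flip
Dir NE: opp run (4,3) capped by W -> flip
Dir W: opp run (5,1), next='.' -> no flip
Dir E: first cell 'W' (not opp) -> no flip
Dir SW: first cell '.' (not opp) -> no flip
Dir S: first cell '.' (not opp) -> no flip
Dir SE: first cell '.' (not opp) -> no flip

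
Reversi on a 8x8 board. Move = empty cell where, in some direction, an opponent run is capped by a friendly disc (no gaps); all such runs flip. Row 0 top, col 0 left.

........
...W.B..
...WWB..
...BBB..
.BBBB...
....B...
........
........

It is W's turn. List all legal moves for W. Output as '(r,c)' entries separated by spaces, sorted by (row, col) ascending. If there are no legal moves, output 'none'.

(0,4): no bracket -> illegal
(0,5): no bracket -> illegal
(0,6): flips 1 -> legal
(1,4): no bracket -> illegal
(1,6): no bracket -> illegal
(2,2): no bracket -> illegal
(2,6): flips 1 -> legal
(3,0): no bracket -> illegal
(3,1): no bracket -> illegal
(3,2): no bracket -> illegal
(3,6): no bracket -> illegal
(4,0): no bracket -> illegal
(4,5): flips 1 -> legal
(4,6): flips 1 -> legal
(5,0): no bracket -> illegal
(5,1): flips 2 -> legal
(5,2): no bracket -> illegal
(5,3): flips 2 -> legal
(5,5): no bracket -> illegal
(6,3): no bracket -> illegal
(6,4): flips 3 -> legal
(6,5): no bracket -> illegal

Answer: (0,6) (2,6) (4,5) (4,6) (5,1) (5,3) (6,4)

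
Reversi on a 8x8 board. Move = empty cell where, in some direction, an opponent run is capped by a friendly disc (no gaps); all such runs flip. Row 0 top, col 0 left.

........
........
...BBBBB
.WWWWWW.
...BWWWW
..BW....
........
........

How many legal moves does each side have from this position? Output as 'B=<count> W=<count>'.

-- B to move --
(2,0): no bracket -> illegal
(2,1): flips 1 -> legal
(2,2): no bracket -> illegal
(3,0): no bracket -> illegal
(3,7): no bracket -> illegal
(4,0): no bracket -> illegal
(4,1): flips 1 -> legal
(4,2): flips 1 -> legal
(5,4): flips 5 -> legal
(5,5): flips 2 -> legal
(5,6): flips 4 -> legal
(5,7): flips 2 -> legal
(6,2): flips 3 -> legal
(6,3): flips 1 -> legal
(6,4): no bracket -> illegal
B mobility = 9
-- W to move --
(1,2): flips 1 -> legal
(1,3): flips 2 -> legal
(1,4): flips 3 -> legal
(1,5): flips 2 -> legal
(1,6): flips 2 -> legal
(1,7): flips 1 -> legal
(2,2): no bracket -> illegal
(3,7): no bracket -> illegal
(4,1): no bracket -> illegal
(4,2): flips 1 -> legal
(5,1): flips 1 -> legal
(5,4): flips 1 -> legal
(6,1): flips 2 -> legal
(6,2): no bracket -> illegal
(6,3): no bracket -> illegal
W mobility = 10

Answer: B=9 W=10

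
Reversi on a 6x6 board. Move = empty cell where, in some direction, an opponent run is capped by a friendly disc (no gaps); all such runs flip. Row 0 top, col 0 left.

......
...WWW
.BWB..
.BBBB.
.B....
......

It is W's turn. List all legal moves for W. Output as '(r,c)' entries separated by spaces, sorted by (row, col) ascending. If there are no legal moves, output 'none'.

(1,0): no bracket -> illegal
(1,1): no bracket -> illegal
(1,2): no bracket -> illegal
(2,0): flips 1 -> legal
(2,4): flips 1 -> legal
(2,5): no bracket -> illegal
(3,0): no bracket -> illegal
(3,5): no bracket -> illegal
(4,0): flips 1 -> legal
(4,2): flips 1 -> legal
(4,3): flips 2 -> legal
(4,4): flips 1 -> legal
(4,5): no bracket -> illegal
(5,0): flips 3 -> legal
(5,1): no bracket -> illegal
(5,2): no bracket -> illegal

Answer: (2,0) (2,4) (4,0) (4,2) (4,3) (4,4) (5,0)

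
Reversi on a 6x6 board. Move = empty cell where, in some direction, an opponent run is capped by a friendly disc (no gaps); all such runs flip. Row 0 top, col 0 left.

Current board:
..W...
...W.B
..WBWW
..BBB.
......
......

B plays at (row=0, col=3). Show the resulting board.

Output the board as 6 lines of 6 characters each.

Place B at (0,3); scan 8 dirs for brackets.
Dir NW: edge -> no flip
Dir N: edge -> no flip
Dir NE: edge -> no flip
Dir W: opp run (0,2), next='.' -> no flip
Dir E: first cell '.' (not opp) -> no flip
Dir SW: first cell '.' (not opp) -> no flip
Dir S: opp run (1,3) capped by B -> flip
Dir SE: first cell '.' (not opp) -> no flip
All flips: (1,3)

Answer: ..WB..
...B.B
..WBWW
..BBB.
......
......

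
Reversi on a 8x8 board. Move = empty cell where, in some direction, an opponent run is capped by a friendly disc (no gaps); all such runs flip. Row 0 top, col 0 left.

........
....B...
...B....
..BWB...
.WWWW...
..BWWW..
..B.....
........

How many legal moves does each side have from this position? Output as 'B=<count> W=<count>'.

Answer: B=7 W=13

Derivation:
-- B to move --
(2,2): no bracket -> illegal
(2,4): no bracket -> illegal
(3,0): flips 1 -> legal
(3,1): no bracket -> illegal
(3,5): flips 2 -> legal
(4,0): no bracket -> illegal
(4,5): no bracket -> illegal
(4,6): no bracket -> illegal
(5,0): flips 1 -> legal
(5,1): no bracket -> illegal
(5,6): flips 3 -> legal
(6,3): flips 3 -> legal
(6,4): flips 2 -> legal
(6,5): flips 2 -> legal
(6,6): no bracket -> illegal
B mobility = 7
-- W to move --
(0,3): no bracket -> illegal
(0,4): no bracket -> illegal
(0,5): flips 3 -> legal
(1,2): no bracket -> illegal
(1,3): flips 1 -> legal
(1,5): no bracket -> illegal
(2,1): flips 1 -> legal
(2,2): flips 1 -> legal
(2,4): flips 1 -> legal
(2,5): flips 1 -> legal
(3,1): flips 1 -> legal
(3,5): flips 1 -> legal
(4,5): no bracket -> illegal
(5,1): flips 1 -> legal
(6,1): flips 1 -> legal
(6,3): flips 1 -> legal
(7,1): flips 1 -> legal
(7,2): flips 2 -> legal
(7,3): no bracket -> illegal
W mobility = 13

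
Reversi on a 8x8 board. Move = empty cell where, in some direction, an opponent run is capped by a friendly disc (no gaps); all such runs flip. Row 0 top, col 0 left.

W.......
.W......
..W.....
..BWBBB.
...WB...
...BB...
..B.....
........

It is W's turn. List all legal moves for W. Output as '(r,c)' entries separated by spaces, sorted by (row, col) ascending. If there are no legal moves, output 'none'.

Answer: (2,1) (2,5) (3,1) (3,7) (4,2) (4,5) (5,5) (6,3) (6,5)

Derivation:
(2,1): flips 1 -> legal
(2,3): no bracket -> illegal
(2,4): no bracket -> illegal
(2,5): flips 1 -> legal
(2,6): no bracket -> illegal
(2,7): no bracket -> illegal
(3,1): flips 1 -> legal
(3,7): flips 3 -> legal
(4,1): no bracket -> illegal
(4,2): flips 1 -> legal
(4,5): flips 1 -> legal
(4,6): no bracket -> illegal
(4,7): no bracket -> illegal
(5,1): no bracket -> illegal
(5,2): no bracket -> illegal
(5,5): flips 1 -> legal
(6,1): no bracket -> illegal
(6,3): flips 1 -> legal
(6,4): no bracket -> illegal
(6,5): flips 1 -> legal
(7,1): no bracket -> illegal
(7,2): no bracket -> illegal
(7,3): no bracket -> illegal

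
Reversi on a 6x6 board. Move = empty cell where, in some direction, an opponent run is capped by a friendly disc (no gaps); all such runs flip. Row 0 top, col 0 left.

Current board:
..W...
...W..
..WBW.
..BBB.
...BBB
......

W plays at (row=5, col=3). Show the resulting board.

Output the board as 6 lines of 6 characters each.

Place W at (5,3); scan 8 dirs for brackets.
Dir NW: first cell '.' (not opp) -> no flip
Dir N: opp run (4,3) (3,3) (2,3) capped by W -> flip
Dir NE: opp run (4,4), next='.' -> no flip
Dir W: first cell '.' (not opp) -> no flip
Dir E: first cell '.' (not opp) -> no flip
Dir SW: edge -> no flip
Dir S: edge -> no flip
Dir SE: edge -> no flip
All flips: (2,3) (3,3) (4,3)

Answer: ..W...
...W..
..WWW.
..BWB.
...WBB
...W..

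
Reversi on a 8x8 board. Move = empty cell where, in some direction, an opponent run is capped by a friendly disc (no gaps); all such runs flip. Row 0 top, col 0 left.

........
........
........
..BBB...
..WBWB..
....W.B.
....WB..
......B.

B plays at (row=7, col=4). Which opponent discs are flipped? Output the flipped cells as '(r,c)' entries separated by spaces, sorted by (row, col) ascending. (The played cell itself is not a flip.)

Answer: (4,4) (5,4) (6,4)

Derivation:
Dir NW: first cell '.' (not opp) -> no flip
Dir N: opp run (6,4) (5,4) (4,4) capped by B -> flip
Dir NE: first cell 'B' (not opp) -> no flip
Dir W: first cell '.' (not opp) -> no flip
Dir E: first cell '.' (not opp) -> no flip
Dir SW: edge -> no flip
Dir S: edge -> no flip
Dir SE: edge -> no flip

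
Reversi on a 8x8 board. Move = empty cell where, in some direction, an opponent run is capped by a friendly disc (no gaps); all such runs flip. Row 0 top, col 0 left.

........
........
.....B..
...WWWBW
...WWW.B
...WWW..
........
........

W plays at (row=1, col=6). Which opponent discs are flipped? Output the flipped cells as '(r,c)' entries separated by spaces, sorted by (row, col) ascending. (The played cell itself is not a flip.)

Answer: (2,5)

Derivation:
Dir NW: first cell '.' (not opp) -> no flip
Dir N: first cell '.' (not opp) -> no flip
Dir NE: first cell '.' (not opp) -> no flip
Dir W: first cell '.' (not opp) -> no flip
Dir E: first cell '.' (not opp) -> no flip
Dir SW: opp run (2,5) capped by W -> flip
Dir S: first cell '.' (not opp) -> no flip
Dir SE: first cell '.' (not opp) -> no flip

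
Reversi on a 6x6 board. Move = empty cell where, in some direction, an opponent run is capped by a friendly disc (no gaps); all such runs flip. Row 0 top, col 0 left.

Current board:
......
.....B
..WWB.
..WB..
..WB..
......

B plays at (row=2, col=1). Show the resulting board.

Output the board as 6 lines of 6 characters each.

Place B at (2,1); scan 8 dirs for brackets.
Dir NW: first cell '.' (not opp) -> no flip
Dir N: first cell '.' (not opp) -> no flip
Dir NE: first cell '.' (not opp) -> no flip
Dir W: first cell '.' (not opp) -> no flip
Dir E: opp run (2,2) (2,3) capped by B -> flip
Dir SW: first cell '.' (not opp) -> no flip
Dir S: first cell '.' (not opp) -> no flip
Dir SE: opp run (3,2) capped by B -> flip
All flips: (2,2) (2,3) (3,2)

Answer: ......
.....B
.BBBB.
..BB..
..WB..
......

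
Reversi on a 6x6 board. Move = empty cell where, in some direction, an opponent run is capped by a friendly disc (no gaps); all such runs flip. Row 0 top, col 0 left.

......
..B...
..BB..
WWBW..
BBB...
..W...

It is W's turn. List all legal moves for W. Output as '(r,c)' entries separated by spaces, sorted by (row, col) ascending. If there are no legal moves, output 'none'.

(0,1): no bracket -> illegal
(0,2): flips 4 -> legal
(0,3): no bracket -> illegal
(1,1): flips 1 -> legal
(1,3): flips 2 -> legal
(1,4): no bracket -> illegal
(2,1): no bracket -> illegal
(2,4): no bracket -> illegal
(3,4): no bracket -> illegal
(4,3): no bracket -> illegal
(5,0): flips 1 -> legal
(5,1): flips 2 -> legal
(5,3): flips 1 -> legal

Answer: (0,2) (1,1) (1,3) (5,0) (5,1) (5,3)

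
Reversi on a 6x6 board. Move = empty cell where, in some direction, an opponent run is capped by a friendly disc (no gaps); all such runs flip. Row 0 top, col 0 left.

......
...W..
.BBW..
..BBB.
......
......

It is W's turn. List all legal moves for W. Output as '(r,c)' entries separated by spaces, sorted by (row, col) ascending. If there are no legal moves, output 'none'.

Answer: (2,0) (3,1) (4,1) (4,3) (4,5)

Derivation:
(1,0): no bracket -> illegal
(1,1): no bracket -> illegal
(1,2): no bracket -> illegal
(2,0): flips 2 -> legal
(2,4): no bracket -> illegal
(2,5): no bracket -> illegal
(3,0): no bracket -> illegal
(3,1): flips 1 -> legal
(3,5): no bracket -> illegal
(4,1): flips 1 -> legal
(4,2): no bracket -> illegal
(4,3): flips 1 -> legal
(4,4): no bracket -> illegal
(4,5): flips 1 -> legal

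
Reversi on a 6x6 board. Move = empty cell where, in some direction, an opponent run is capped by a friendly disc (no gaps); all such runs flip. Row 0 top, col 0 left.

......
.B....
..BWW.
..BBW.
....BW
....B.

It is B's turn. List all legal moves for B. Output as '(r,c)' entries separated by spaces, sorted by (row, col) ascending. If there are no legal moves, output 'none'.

Answer: (1,3) (1,4) (1,5) (2,5) (3,5)

Derivation:
(1,2): no bracket -> illegal
(1,3): flips 1 -> legal
(1,4): flips 3 -> legal
(1,5): flips 1 -> legal
(2,5): flips 2 -> legal
(3,5): flips 1 -> legal
(4,3): no bracket -> illegal
(5,5): no bracket -> illegal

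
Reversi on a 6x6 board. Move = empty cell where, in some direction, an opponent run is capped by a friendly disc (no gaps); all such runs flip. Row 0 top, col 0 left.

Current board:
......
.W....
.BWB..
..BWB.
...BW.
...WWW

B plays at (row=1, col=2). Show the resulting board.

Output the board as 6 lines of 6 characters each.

Answer: ......
.WB...
.BBB..
..BWB.
...BW.
...WWW

Derivation:
Place B at (1,2); scan 8 dirs for brackets.
Dir NW: first cell '.' (not opp) -> no flip
Dir N: first cell '.' (not opp) -> no flip
Dir NE: first cell '.' (not opp) -> no flip
Dir W: opp run (1,1), next='.' -> no flip
Dir E: first cell '.' (not opp) -> no flip
Dir SW: first cell 'B' (not opp) -> no flip
Dir S: opp run (2,2) capped by B -> flip
Dir SE: first cell 'B' (not opp) -> no flip
All flips: (2,2)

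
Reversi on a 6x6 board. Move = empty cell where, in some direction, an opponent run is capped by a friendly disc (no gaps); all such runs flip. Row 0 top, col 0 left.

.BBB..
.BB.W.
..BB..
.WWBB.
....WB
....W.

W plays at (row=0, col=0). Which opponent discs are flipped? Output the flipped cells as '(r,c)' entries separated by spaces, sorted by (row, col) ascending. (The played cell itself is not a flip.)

Dir NW: edge -> no flip
Dir N: edge -> no flip
Dir NE: edge -> no flip
Dir W: edge -> no flip
Dir E: opp run (0,1) (0,2) (0,3), next='.' -> no flip
Dir SW: edge -> no flip
Dir S: first cell '.' (not opp) -> no flip
Dir SE: opp run (1,1) (2,2) (3,3) capped by W -> flip

Answer: (1,1) (2,2) (3,3)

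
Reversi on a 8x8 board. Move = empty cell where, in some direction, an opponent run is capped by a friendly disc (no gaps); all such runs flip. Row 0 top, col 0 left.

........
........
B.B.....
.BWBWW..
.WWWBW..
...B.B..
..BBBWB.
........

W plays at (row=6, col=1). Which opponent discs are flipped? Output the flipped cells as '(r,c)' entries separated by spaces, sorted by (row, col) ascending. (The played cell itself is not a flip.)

Dir NW: first cell '.' (not opp) -> no flip
Dir N: first cell '.' (not opp) -> no flip
Dir NE: first cell '.' (not opp) -> no flip
Dir W: first cell '.' (not opp) -> no flip
Dir E: opp run (6,2) (6,3) (6,4) capped by W -> flip
Dir SW: first cell '.' (not opp) -> no flip
Dir S: first cell '.' (not opp) -> no flip
Dir SE: first cell '.' (not opp) -> no flip

Answer: (6,2) (6,3) (6,4)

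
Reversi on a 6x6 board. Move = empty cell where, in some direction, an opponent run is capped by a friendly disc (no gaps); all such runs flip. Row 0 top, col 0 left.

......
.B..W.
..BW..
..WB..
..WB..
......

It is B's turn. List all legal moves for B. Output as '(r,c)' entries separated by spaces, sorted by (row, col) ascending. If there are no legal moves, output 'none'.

(0,3): no bracket -> illegal
(0,4): no bracket -> illegal
(0,5): no bracket -> illegal
(1,2): no bracket -> illegal
(1,3): flips 1 -> legal
(1,5): no bracket -> illegal
(2,1): flips 1 -> legal
(2,4): flips 1 -> legal
(2,5): no bracket -> illegal
(3,1): flips 1 -> legal
(3,4): no bracket -> illegal
(4,1): flips 1 -> legal
(5,1): flips 1 -> legal
(5,2): flips 2 -> legal
(5,3): no bracket -> illegal

Answer: (1,3) (2,1) (2,4) (3,1) (4,1) (5,1) (5,2)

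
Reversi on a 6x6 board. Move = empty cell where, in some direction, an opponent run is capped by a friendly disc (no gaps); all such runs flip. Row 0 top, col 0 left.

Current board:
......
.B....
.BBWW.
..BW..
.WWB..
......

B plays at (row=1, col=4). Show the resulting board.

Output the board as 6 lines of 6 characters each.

Place B at (1,4); scan 8 dirs for brackets.
Dir NW: first cell '.' (not opp) -> no flip
Dir N: first cell '.' (not opp) -> no flip
Dir NE: first cell '.' (not opp) -> no flip
Dir W: first cell '.' (not opp) -> no flip
Dir E: first cell '.' (not opp) -> no flip
Dir SW: opp run (2,3) capped by B -> flip
Dir S: opp run (2,4), next='.' -> no flip
Dir SE: first cell '.' (not opp) -> no flip
All flips: (2,3)

Answer: ......
.B..B.
.BBBW.
..BW..
.WWB..
......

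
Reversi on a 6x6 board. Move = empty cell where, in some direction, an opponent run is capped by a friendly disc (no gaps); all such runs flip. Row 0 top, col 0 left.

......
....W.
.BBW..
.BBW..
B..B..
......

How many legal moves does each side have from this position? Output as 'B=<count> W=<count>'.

-- B to move --
(0,3): no bracket -> illegal
(0,4): no bracket -> illegal
(0,5): flips 2 -> legal
(1,2): no bracket -> illegal
(1,3): flips 2 -> legal
(1,5): no bracket -> illegal
(2,4): flips 1 -> legal
(2,5): no bracket -> illegal
(3,4): flips 1 -> legal
(4,2): no bracket -> illegal
(4,4): flips 1 -> legal
B mobility = 5
-- W to move --
(1,0): no bracket -> illegal
(1,1): flips 1 -> legal
(1,2): no bracket -> illegal
(1,3): no bracket -> illegal
(2,0): flips 2 -> legal
(3,0): flips 2 -> legal
(3,4): no bracket -> illegal
(4,1): flips 1 -> legal
(4,2): no bracket -> illegal
(4,4): no bracket -> illegal
(5,0): no bracket -> illegal
(5,1): no bracket -> illegal
(5,2): no bracket -> illegal
(5,3): flips 1 -> legal
(5,4): no bracket -> illegal
W mobility = 5

Answer: B=5 W=5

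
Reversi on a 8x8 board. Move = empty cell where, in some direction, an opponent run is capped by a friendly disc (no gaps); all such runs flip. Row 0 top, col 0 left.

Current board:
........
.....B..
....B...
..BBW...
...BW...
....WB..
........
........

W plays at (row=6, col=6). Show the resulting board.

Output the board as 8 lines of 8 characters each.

Answer: ........
.....B..
....B...
..BBW...
...BW...
....WW..
......W.
........

Derivation:
Place W at (6,6); scan 8 dirs for brackets.
Dir NW: opp run (5,5) capped by W -> flip
Dir N: first cell '.' (not opp) -> no flip
Dir NE: first cell '.' (not opp) -> no flip
Dir W: first cell '.' (not opp) -> no flip
Dir E: first cell '.' (not opp) -> no flip
Dir SW: first cell '.' (not opp) -> no flip
Dir S: first cell '.' (not opp) -> no flip
Dir SE: first cell '.' (not opp) -> no flip
All flips: (5,5)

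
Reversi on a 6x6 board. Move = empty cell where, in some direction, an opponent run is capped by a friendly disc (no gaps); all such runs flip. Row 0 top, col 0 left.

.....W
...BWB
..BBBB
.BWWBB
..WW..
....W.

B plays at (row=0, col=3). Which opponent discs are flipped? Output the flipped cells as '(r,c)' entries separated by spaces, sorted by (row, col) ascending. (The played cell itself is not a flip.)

Dir NW: edge -> no flip
Dir N: edge -> no flip
Dir NE: edge -> no flip
Dir W: first cell '.' (not opp) -> no flip
Dir E: first cell '.' (not opp) -> no flip
Dir SW: first cell '.' (not opp) -> no flip
Dir S: first cell 'B' (not opp) -> no flip
Dir SE: opp run (1,4) capped by B -> flip

Answer: (1,4)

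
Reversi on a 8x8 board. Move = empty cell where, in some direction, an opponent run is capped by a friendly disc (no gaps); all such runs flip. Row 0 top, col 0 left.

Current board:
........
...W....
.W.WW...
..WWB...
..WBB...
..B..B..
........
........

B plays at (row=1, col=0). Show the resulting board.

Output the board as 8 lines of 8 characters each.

Answer: ........
B..W....
.B.WW...
..BWB...
..WBB...
..B..B..
........
........

Derivation:
Place B at (1,0); scan 8 dirs for brackets.
Dir NW: edge -> no flip
Dir N: first cell '.' (not opp) -> no flip
Dir NE: first cell '.' (not opp) -> no flip
Dir W: edge -> no flip
Dir E: first cell '.' (not opp) -> no flip
Dir SW: edge -> no flip
Dir S: first cell '.' (not opp) -> no flip
Dir SE: opp run (2,1) (3,2) capped by B -> flip
All flips: (2,1) (3,2)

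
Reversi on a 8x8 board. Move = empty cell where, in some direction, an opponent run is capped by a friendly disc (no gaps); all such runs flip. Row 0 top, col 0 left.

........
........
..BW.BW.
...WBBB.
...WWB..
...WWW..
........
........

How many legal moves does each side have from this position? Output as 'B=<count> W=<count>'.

Answer: B=13 W=9

Derivation:
-- B to move --
(1,2): flips 1 -> legal
(1,3): no bracket -> illegal
(1,4): no bracket -> illegal
(1,5): no bracket -> illegal
(1,6): flips 1 -> legal
(1,7): flips 1 -> legal
(2,4): flips 1 -> legal
(2,7): flips 1 -> legal
(3,2): flips 1 -> legal
(3,7): no bracket -> illegal
(4,2): flips 2 -> legal
(4,6): no bracket -> illegal
(5,2): flips 1 -> legal
(5,6): no bracket -> illegal
(6,2): flips 2 -> legal
(6,3): flips 1 -> legal
(6,4): flips 2 -> legal
(6,5): flips 1 -> legal
(6,6): flips 3 -> legal
B mobility = 13
-- W to move --
(1,1): flips 1 -> legal
(1,2): no bracket -> illegal
(1,3): no bracket -> illegal
(1,4): no bracket -> illegal
(1,5): flips 3 -> legal
(1,6): flips 2 -> legal
(2,1): flips 1 -> legal
(2,4): flips 2 -> legal
(2,7): flips 2 -> legal
(3,1): no bracket -> illegal
(3,2): no bracket -> illegal
(3,7): flips 3 -> legal
(4,6): flips 2 -> legal
(4,7): no bracket -> illegal
(5,6): flips 2 -> legal
W mobility = 9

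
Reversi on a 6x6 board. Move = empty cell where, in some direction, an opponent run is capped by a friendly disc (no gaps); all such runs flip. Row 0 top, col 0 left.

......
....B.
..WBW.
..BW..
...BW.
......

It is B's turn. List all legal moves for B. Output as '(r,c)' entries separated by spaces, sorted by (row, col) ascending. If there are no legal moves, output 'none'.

Answer: (1,2) (2,1) (2,5) (3,4) (4,5)

Derivation:
(1,1): no bracket -> illegal
(1,2): flips 1 -> legal
(1,3): no bracket -> illegal
(1,5): no bracket -> illegal
(2,1): flips 1 -> legal
(2,5): flips 1 -> legal
(3,1): no bracket -> illegal
(3,4): flips 2 -> legal
(3,5): no bracket -> illegal
(4,2): no bracket -> illegal
(4,5): flips 1 -> legal
(5,3): no bracket -> illegal
(5,4): no bracket -> illegal
(5,5): no bracket -> illegal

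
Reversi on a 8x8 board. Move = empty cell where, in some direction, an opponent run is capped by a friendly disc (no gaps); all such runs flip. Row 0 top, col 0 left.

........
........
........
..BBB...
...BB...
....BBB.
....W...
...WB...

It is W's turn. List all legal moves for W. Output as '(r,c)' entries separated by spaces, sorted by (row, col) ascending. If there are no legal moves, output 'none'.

(2,1): no bracket -> illegal
(2,2): no bracket -> illegal
(2,3): no bracket -> illegal
(2,4): flips 3 -> legal
(2,5): no bracket -> illegal
(3,1): no bracket -> illegal
(3,5): no bracket -> illegal
(4,1): no bracket -> illegal
(4,2): no bracket -> illegal
(4,5): no bracket -> illegal
(4,6): flips 1 -> legal
(4,7): no bracket -> illegal
(5,2): no bracket -> illegal
(5,3): no bracket -> illegal
(5,7): no bracket -> illegal
(6,3): no bracket -> illegal
(6,5): no bracket -> illegal
(6,6): no bracket -> illegal
(6,7): no bracket -> illegal
(7,5): flips 1 -> legal

Answer: (2,4) (4,6) (7,5)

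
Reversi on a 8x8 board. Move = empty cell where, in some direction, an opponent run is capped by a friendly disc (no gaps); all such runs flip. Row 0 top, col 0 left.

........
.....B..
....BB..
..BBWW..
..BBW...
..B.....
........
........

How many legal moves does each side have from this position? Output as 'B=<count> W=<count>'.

Answer: B=5 W=8

Derivation:
-- B to move --
(2,3): no bracket -> illegal
(2,6): no bracket -> illegal
(3,6): flips 2 -> legal
(4,5): flips 2 -> legal
(4,6): flips 1 -> legal
(5,3): no bracket -> illegal
(5,4): flips 2 -> legal
(5,5): flips 1 -> legal
B mobility = 5
-- W to move --
(0,4): no bracket -> illegal
(0,5): flips 2 -> legal
(0,6): no bracket -> illegal
(1,3): flips 1 -> legal
(1,4): flips 1 -> legal
(1,6): flips 1 -> legal
(2,1): no bracket -> illegal
(2,2): flips 1 -> legal
(2,3): no bracket -> illegal
(2,6): no bracket -> illegal
(3,1): flips 2 -> legal
(3,6): no bracket -> illegal
(4,1): flips 2 -> legal
(5,1): no bracket -> illegal
(5,3): no bracket -> illegal
(5,4): no bracket -> illegal
(6,1): flips 2 -> legal
(6,2): no bracket -> illegal
(6,3): no bracket -> illegal
W mobility = 8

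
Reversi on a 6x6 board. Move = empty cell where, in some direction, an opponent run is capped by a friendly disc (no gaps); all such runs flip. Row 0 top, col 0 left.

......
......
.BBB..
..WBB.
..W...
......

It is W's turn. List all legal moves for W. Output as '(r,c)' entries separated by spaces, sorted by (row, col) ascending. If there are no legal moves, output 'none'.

Answer: (1,0) (1,2) (1,4) (2,4) (3,5)

Derivation:
(1,0): flips 1 -> legal
(1,1): no bracket -> illegal
(1,2): flips 1 -> legal
(1,3): no bracket -> illegal
(1,4): flips 1 -> legal
(2,0): no bracket -> illegal
(2,4): flips 1 -> legal
(2,5): no bracket -> illegal
(3,0): no bracket -> illegal
(3,1): no bracket -> illegal
(3,5): flips 2 -> legal
(4,3): no bracket -> illegal
(4,4): no bracket -> illegal
(4,5): no bracket -> illegal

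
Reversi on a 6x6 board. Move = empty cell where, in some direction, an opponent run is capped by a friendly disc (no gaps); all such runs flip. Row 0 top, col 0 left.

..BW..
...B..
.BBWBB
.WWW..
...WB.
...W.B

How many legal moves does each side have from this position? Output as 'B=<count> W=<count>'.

Answer: B=5 W=9

Derivation:
-- B to move --
(0,4): flips 1 -> legal
(1,2): no bracket -> illegal
(1,4): no bracket -> illegal
(2,0): no bracket -> illegal
(3,0): no bracket -> illegal
(3,4): no bracket -> illegal
(4,0): flips 1 -> legal
(4,1): flips 1 -> legal
(4,2): flips 3 -> legal
(5,2): no bracket -> illegal
(5,4): flips 2 -> legal
B mobility = 5
-- W to move --
(0,1): flips 1 -> legal
(0,4): flips 2 -> legal
(1,0): flips 1 -> legal
(1,1): flips 2 -> legal
(1,2): flips 1 -> legal
(1,4): no bracket -> illegal
(1,5): flips 1 -> legal
(2,0): flips 2 -> legal
(3,0): no bracket -> illegal
(3,4): no bracket -> illegal
(3,5): flips 1 -> legal
(4,5): flips 1 -> legal
(5,4): no bracket -> illegal
W mobility = 9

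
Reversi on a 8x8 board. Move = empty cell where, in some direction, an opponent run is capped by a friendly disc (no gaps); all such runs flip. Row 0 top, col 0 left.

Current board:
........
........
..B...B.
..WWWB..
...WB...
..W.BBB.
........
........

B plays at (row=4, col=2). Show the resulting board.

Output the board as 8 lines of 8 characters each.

Place B at (4,2); scan 8 dirs for brackets.
Dir NW: first cell '.' (not opp) -> no flip
Dir N: opp run (3,2) capped by B -> flip
Dir NE: opp run (3,3), next='.' -> no flip
Dir W: first cell '.' (not opp) -> no flip
Dir E: opp run (4,3) capped by B -> flip
Dir SW: first cell '.' (not opp) -> no flip
Dir S: opp run (5,2), next='.' -> no flip
Dir SE: first cell '.' (not opp) -> no flip
All flips: (3,2) (4,3)

Answer: ........
........
..B...B.
..BWWB..
..BBB...
..W.BBB.
........
........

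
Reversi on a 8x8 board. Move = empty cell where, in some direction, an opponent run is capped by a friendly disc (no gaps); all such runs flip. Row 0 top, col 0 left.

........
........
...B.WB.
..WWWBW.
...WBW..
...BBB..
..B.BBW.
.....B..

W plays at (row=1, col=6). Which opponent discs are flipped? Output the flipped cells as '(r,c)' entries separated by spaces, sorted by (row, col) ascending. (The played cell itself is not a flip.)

Answer: (2,6)

Derivation:
Dir NW: first cell '.' (not opp) -> no flip
Dir N: first cell '.' (not opp) -> no flip
Dir NE: first cell '.' (not opp) -> no flip
Dir W: first cell '.' (not opp) -> no flip
Dir E: first cell '.' (not opp) -> no flip
Dir SW: first cell 'W' (not opp) -> no flip
Dir S: opp run (2,6) capped by W -> flip
Dir SE: first cell '.' (not opp) -> no flip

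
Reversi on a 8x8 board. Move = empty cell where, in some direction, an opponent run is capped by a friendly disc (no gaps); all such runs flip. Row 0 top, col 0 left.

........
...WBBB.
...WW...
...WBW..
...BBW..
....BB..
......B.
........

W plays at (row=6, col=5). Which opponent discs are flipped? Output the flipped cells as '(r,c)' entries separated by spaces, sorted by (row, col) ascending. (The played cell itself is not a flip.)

Dir NW: opp run (5,4) (4,3), next='.' -> no flip
Dir N: opp run (5,5) capped by W -> flip
Dir NE: first cell '.' (not opp) -> no flip
Dir W: first cell '.' (not opp) -> no flip
Dir E: opp run (6,6), next='.' -> no flip
Dir SW: first cell '.' (not opp) -> no flip
Dir S: first cell '.' (not opp) -> no flip
Dir SE: first cell '.' (not opp) -> no flip

Answer: (5,5)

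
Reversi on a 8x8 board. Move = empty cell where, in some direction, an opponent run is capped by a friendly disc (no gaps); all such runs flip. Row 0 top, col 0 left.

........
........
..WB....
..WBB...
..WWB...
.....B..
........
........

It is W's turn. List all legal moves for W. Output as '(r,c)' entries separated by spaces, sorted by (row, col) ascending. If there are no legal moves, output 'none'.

(1,2): no bracket -> illegal
(1,3): flips 2 -> legal
(1,4): flips 1 -> legal
(2,4): flips 2 -> legal
(2,5): flips 1 -> legal
(3,5): flips 2 -> legal
(4,5): flips 1 -> legal
(4,6): no bracket -> illegal
(5,3): no bracket -> illegal
(5,4): no bracket -> illegal
(5,6): no bracket -> illegal
(6,4): no bracket -> illegal
(6,5): no bracket -> illegal
(6,6): flips 3 -> legal

Answer: (1,3) (1,4) (2,4) (2,5) (3,5) (4,5) (6,6)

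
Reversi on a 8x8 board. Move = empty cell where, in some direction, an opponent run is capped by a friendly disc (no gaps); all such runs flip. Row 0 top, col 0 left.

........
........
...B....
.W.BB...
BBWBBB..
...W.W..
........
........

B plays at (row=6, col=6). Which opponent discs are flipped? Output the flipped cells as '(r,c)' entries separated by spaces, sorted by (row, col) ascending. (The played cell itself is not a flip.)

Answer: (5,5)

Derivation:
Dir NW: opp run (5,5) capped by B -> flip
Dir N: first cell '.' (not opp) -> no flip
Dir NE: first cell '.' (not opp) -> no flip
Dir W: first cell '.' (not opp) -> no flip
Dir E: first cell '.' (not opp) -> no flip
Dir SW: first cell '.' (not opp) -> no flip
Dir S: first cell '.' (not opp) -> no flip
Dir SE: first cell '.' (not opp) -> no flip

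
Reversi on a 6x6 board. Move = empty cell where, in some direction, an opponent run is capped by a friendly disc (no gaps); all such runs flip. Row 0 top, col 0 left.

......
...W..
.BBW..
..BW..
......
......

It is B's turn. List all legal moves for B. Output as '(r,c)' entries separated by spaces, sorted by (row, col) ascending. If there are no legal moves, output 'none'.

Answer: (0,4) (1,4) (2,4) (3,4) (4,4)

Derivation:
(0,2): no bracket -> illegal
(0,3): no bracket -> illegal
(0,4): flips 1 -> legal
(1,2): no bracket -> illegal
(1,4): flips 1 -> legal
(2,4): flips 1 -> legal
(3,4): flips 1 -> legal
(4,2): no bracket -> illegal
(4,3): no bracket -> illegal
(4,4): flips 1 -> legal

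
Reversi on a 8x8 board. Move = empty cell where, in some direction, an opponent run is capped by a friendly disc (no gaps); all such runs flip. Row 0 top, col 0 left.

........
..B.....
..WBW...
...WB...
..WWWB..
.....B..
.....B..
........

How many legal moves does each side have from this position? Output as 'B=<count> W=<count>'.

-- B to move --
(1,1): flips 3 -> legal
(1,3): no bracket -> illegal
(1,4): flips 1 -> legal
(1,5): no bracket -> illegal
(2,1): flips 1 -> legal
(2,5): flips 1 -> legal
(3,1): no bracket -> illegal
(3,2): flips 2 -> legal
(3,5): no bracket -> illegal
(4,1): flips 3 -> legal
(5,1): no bracket -> illegal
(5,2): flips 1 -> legal
(5,3): flips 2 -> legal
(5,4): flips 1 -> legal
B mobility = 9
-- W to move --
(0,1): no bracket -> illegal
(0,2): flips 1 -> legal
(0,3): no bracket -> illegal
(1,1): no bracket -> illegal
(1,3): flips 1 -> legal
(1,4): no bracket -> illegal
(2,1): no bracket -> illegal
(2,5): flips 1 -> legal
(3,2): no bracket -> illegal
(3,5): flips 1 -> legal
(3,6): no bracket -> illegal
(4,6): flips 1 -> legal
(5,4): no bracket -> illegal
(5,6): no bracket -> illegal
(6,4): no bracket -> illegal
(6,6): flips 1 -> legal
(7,4): no bracket -> illegal
(7,5): no bracket -> illegal
(7,6): no bracket -> illegal
W mobility = 6

Answer: B=9 W=6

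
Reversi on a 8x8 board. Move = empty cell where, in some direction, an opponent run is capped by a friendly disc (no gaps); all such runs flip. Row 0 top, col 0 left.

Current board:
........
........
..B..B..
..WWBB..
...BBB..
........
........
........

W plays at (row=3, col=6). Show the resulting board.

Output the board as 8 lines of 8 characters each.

Place W at (3,6); scan 8 dirs for brackets.
Dir NW: opp run (2,5), next='.' -> no flip
Dir N: first cell '.' (not opp) -> no flip
Dir NE: first cell '.' (not opp) -> no flip
Dir W: opp run (3,5) (3,4) capped by W -> flip
Dir E: first cell '.' (not opp) -> no flip
Dir SW: opp run (4,5), next='.' -> no flip
Dir S: first cell '.' (not opp) -> no flip
Dir SE: first cell '.' (not opp) -> no flip
All flips: (3,4) (3,5)

Answer: ........
........
..B..B..
..WWWWW.
...BBB..
........
........
........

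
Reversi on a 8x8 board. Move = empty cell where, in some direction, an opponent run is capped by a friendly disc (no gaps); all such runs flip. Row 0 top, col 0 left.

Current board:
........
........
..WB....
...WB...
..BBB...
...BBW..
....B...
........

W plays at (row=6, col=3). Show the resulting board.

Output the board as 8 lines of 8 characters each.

Place W at (6,3); scan 8 dirs for brackets.
Dir NW: first cell '.' (not opp) -> no flip
Dir N: opp run (5,3) (4,3) capped by W -> flip
Dir NE: opp run (5,4), next='.' -> no flip
Dir W: first cell '.' (not opp) -> no flip
Dir E: opp run (6,4), next='.' -> no flip
Dir SW: first cell '.' (not opp) -> no flip
Dir S: first cell '.' (not opp) -> no flip
Dir SE: first cell '.' (not opp) -> no flip
All flips: (4,3) (5,3)

Answer: ........
........
..WB....
...WB...
..BWB...
...WBW..
...WB...
........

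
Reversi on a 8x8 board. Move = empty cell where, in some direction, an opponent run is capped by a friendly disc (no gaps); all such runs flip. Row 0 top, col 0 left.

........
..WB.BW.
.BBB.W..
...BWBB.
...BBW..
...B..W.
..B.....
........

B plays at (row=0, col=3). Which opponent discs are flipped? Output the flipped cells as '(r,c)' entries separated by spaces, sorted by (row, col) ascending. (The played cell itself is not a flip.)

Answer: (1,2)

Derivation:
Dir NW: edge -> no flip
Dir N: edge -> no flip
Dir NE: edge -> no flip
Dir W: first cell '.' (not opp) -> no flip
Dir E: first cell '.' (not opp) -> no flip
Dir SW: opp run (1,2) capped by B -> flip
Dir S: first cell 'B' (not opp) -> no flip
Dir SE: first cell '.' (not opp) -> no flip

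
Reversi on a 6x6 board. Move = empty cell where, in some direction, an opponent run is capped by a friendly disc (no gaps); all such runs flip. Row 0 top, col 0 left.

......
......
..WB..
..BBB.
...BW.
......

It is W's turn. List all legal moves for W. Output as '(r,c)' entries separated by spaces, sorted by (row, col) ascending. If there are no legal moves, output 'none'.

(1,2): no bracket -> illegal
(1,3): no bracket -> illegal
(1,4): no bracket -> illegal
(2,1): no bracket -> illegal
(2,4): flips 2 -> legal
(2,5): no bracket -> illegal
(3,1): no bracket -> illegal
(3,5): no bracket -> illegal
(4,1): no bracket -> illegal
(4,2): flips 2 -> legal
(4,5): no bracket -> illegal
(5,2): no bracket -> illegal
(5,3): no bracket -> illegal
(5,4): no bracket -> illegal

Answer: (2,4) (4,2)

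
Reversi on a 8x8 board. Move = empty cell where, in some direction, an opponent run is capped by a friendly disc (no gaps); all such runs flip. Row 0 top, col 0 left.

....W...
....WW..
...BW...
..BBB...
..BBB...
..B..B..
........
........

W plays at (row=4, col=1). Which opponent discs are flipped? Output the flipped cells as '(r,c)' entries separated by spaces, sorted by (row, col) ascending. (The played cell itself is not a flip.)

Dir NW: first cell '.' (not opp) -> no flip
Dir N: first cell '.' (not opp) -> no flip
Dir NE: opp run (3,2) (2,3) capped by W -> flip
Dir W: first cell '.' (not opp) -> no flip
Dir E: opp run (4,2) (4,3) (4,4), next='.' -> no flip
Dir SW: first cell '.' (not opp) -> no flip
Dir S: first cell '.' (not opp) -> no flip
Dir SE: opp run (5,2), next='.' -> no flip

Answer: (2,3) (3,2)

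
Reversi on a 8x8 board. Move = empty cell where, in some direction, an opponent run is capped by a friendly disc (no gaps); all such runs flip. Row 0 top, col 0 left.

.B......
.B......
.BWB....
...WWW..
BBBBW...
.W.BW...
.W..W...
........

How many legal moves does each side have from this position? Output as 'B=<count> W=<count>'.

-- B to move --
(1,2): no bracket -> illegal
(1,3): no bracket -> illegal
(2,4): flips 1 -> legal
(2,5): flips 1 -> legal
(2,6): flips 2 -> legal
(3,1): no bracket -> illegal
(3,2): no bracket -> illegal
(3,6): no bracket -> illegal
(4,5): flips 2 -> legal
(4,6): no bracket -> illegal
(5,0): no bracket -> illegal
(5,2): no bracket -> illegal
(5,5): flips 4 -> legal
(6,0): flips 1 -> legal
(6,2): flips 1 -> legal
(6,3): no bracket -> illegal
(6,5): flips 1 -> legal
(7,0): no bracket -> illegal
(7,1): flips 2 -> legal
(7,2): no bracket -> illegal
(7,3): no bracket -> illegal
(7,4): no bracket -> illegal
(7,5): flips 1 -> legal
B mobility = 10
-- W to move --
(0,0): flips 1 -> legal
(0,2): no bracket -> illegal
(1,0): no bracket -> illegal
(1,2): flips 1 -> legal
(1,3): flips 1 -> legal
(1,4): no bracket -> illegal
(2,0): flips 1 -> legal
(2,4): flips 1 -> legal
(3,0): no bracket -> illegal
(3,1): flips 3 -> legal
(3,2): flips 1 -> legal
(5,0): no bracket -> illegal
(5,2): flips 2 -> legal
(6,2): flips 1 -> legal
(6,3): flips 2 -> legal
W mobility = 10

Answer: B=10 W=10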